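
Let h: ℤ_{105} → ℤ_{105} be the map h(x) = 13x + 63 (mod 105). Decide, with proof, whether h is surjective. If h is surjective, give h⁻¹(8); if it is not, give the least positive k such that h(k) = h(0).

20

Since gcd(13, 105) = 1, 13 is invertible modulo 105. Euclid's algorithm: 105 = 8·13 + 1; back-substituting gives 1 = 97·13 − 12·105, so 13⁻¹ ≡ 97 (mod 105).
For any y ∈ ℤ_{105}, x = 97(y − 63) mod 105 satisfies h(x) = 13·97(y − 63) + 63 ≡ y (since 13·97 ≡ 1 mod 105). So every y has a preimage.
Therefore h is surjective.
Since h is surjective, we find h⁻¹(8): we need 13x ≡ 8 − 63 ≡ 50 (mod 105). Using 13⁻¹ = 97: x ≡ 97·50 = 4850 = 46·105 + 20, so x = 20.
Check: h(20) = 13·20 + 63 = 323 = 3·105 + 8 ≡ 8 (mod 105).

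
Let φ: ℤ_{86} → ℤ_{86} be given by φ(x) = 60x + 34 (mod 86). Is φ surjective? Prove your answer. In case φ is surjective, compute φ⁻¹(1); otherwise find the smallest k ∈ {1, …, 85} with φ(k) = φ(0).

43

Since gcd(60, 86) = 2, we have 60x ≡ 0 (mod 2) for all x, so φ(x) ≡ 0 (mod 2).
But 1 ≢ 0 (mod 2), so 1 ∈ ℤ_{86} has no preimage. Hence φ is not surjective.
Since φ is not surjective, we find the least positive k with φ(k) = φ(0): this means 60k ≡ 0 (mod 86), i.e. 86 ∣ 60k. Since gcd(60, 86) = 2, dividing through by 2 this holds exactly when 43 ∣ 30k, and as gcd(30, 43) = 1, exactly when 43 ∣ k.
The smallest positive such k is 43.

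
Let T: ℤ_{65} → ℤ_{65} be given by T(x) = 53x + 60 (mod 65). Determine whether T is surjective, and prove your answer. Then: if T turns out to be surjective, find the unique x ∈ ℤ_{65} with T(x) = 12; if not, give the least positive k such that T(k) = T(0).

Since gcd(53, 65) = 1, 53 is invertible modulo 65. Euclid's algorithm: 65 = 1·53 + 12, 53 = 4·12 + 5, 12 = 2·5 + 2, 5 = 2·2 + 1; back-substituting gives 1 = 27·53 − 22·65, so 53⁻¹ ≡ 27 (mod 65).
For any y ∈ ℤ_{65}, x = 27(y − 60) mod 65 satisfies T(x) = 53·27(y − 60) + 60 ≡ y (since 53·27 ≡ 1 mod 65). So every y has a preimage.
Thus T is surjective.
Since T is surjective, we compute T⁻¹(12): solve 53x + 60 ≡ 12 (mod 65), i.e. 53x ≡ 17 (mod 65).
Multiplying by 53⁻¹ = 27 gives x ≡ 27·17 = 459 = 7·65 + 4 ≡ 4 (mod 65).
Check: T(4) = 53·4 + 60 = 272 = 4·65 + 12 ≡ 12 (mod 65).

4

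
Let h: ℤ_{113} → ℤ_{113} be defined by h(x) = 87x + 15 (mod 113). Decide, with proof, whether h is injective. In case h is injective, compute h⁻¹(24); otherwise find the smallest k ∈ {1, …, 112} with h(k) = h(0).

By definition, h is injective if h(a) = h(b) implies a = b.
If h(a) = h(b), then 87a ≡ 87b (mod 113). Because gcd(87, 113) = 1, we may cancel 87 to get a ≡ b (mod 113).
Thus h is injective.
We now compute 87⁻¹ mod 113 explicitly. Euclid's algorithm: 113 = 1·87 + 26, 87 = 3·26 + 9, 26 = 2·9 + 8, 9 = 1·8 + 1; back-substituting gives 1 = 13·87 − 10·113, so 87⁻¹ ≡ 13 (mod 113).
Since h is injective, we find h⁻¹(24): we need 87x ≡ 24 − 15 ≡ 9 (mod 113). Using 87⁻¹ = 13: x ≡ 13·9 = 117 = 1·113 + 4, so x = 4.
Check: h(4) = 87·4 + 15 = 363 = 3·113 + 24 ≡ 24 (mod 113).

4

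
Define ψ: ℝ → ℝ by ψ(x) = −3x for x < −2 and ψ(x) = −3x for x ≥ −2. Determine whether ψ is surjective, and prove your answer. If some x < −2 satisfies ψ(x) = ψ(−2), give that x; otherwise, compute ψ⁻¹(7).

-7/3

Both pieces are strictly decreasing (slopes −3 and −3), so each is injective on its own interval.
The left piece maps (−∞, −2) onto (6, ∞); the right piece maps [−2, ∞) onto (−∞, 6].
These images together cover ℝ, so ψ is surjective.
Because the two images are disjoint, no x < −2 has ψ(x) = ψ(−2), so we compute ψ⁻¹(7): 7 lies in (6, ∞), so solve −3x = 7: x = (7 − 0)/(−3) = −7/3.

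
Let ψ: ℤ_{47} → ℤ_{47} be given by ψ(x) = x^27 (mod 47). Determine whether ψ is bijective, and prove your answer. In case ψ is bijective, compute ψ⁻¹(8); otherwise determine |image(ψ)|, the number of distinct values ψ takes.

25

Since 47 is prime, the nonzero elements of ℤ_{47} form a cyclic group of order 46.
As gcd(27, 46) = 1, raising to the 27th power is a bijection on this group: if x_1^27 ≡ x_2^27 then (x_1x_2^{−1})^27 = 1, and the only element of order dividing gcd(27, 46) = 1 is 1, so x_1 = x_2.
With ψ(0) = 0 this makes ψ injective on all of ℤ_{47}, hence bijective (finite equal-size domain and codomain). In particular ψ is bijective.
Since ψ is bijective, we find the preimage of 8. The inverse of x ↦ x^27 on (ℤ_{47})^× is x ↦ x^29, because 27·29 = 783 = 17·46 + 1 ≡ 1 (mod 46) and x^{46} = 1 for x ≠ 0 (Fermat). So ψ⁻¹(8) = 8^29 mod 47.
Repeated squaring mod 47: 8^1 ≡ 8, 8^2 ≡ 8² = 64 ≡ 17, 8^4 ≡ 17² = 289 ≡ 7, 8^8 ≡ 7² = 49 ≡ 2, 8^16 ≡ 2² = 4. Since 29 = 16 + 8 + 4 + 1, 8^29 ≡ 4·2·7·8: 4·2 = 8, then 8·7 = 56 ≡ 9, then 9·8 = 72 ≡ 25. So 8^29 ≡ 25 (mod 47).
Hence ψ⁻¹(8) = 25.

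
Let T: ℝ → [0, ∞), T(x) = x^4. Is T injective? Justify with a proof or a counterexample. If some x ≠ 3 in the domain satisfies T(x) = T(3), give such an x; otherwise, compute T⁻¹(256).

-3

T(3) = 81 = (−3)^4 = T(−3) (since 4 is even), with 3 ≠ −3. So T is not injective.
For the follow-up, such an x exists: taking x = −3 ∈ ℝ gives T(−3) = 81 = T(3) with −3 ≠ 3.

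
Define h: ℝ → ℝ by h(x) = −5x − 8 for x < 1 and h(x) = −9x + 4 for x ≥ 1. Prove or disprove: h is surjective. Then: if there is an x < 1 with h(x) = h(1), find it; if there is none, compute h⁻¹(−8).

-3/5

Both pieces are strictly decreasing (slopes −5 and −9), so each is injective on its own interval.
The left piece maps (−∞, 1) onto (−13, ∞); the right piece maps [1, ∞) onto (−∞, −5].
The union (−13, ∞) ∪ (−∞, −5] covers ℝ, so h is surjective.
For the follow-up: the images overlap, so an x < 1 with h(x) = h(1) exists. h(1) = −5; solving −5x − 8 = −5 for x < 1 gives x = (−5 + 8)/(−5) = −3/5.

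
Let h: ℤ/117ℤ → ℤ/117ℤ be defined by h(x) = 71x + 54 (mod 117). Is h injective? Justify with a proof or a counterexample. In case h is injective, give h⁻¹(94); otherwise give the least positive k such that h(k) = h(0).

50

Recall that injectivity means: for all u, v in the domain, h(u) = h(v) implies u = v.
Suppose h(u) = h(v) in ℤ/117ℤ. Then 71u + 54 ≡ 71v + 54 (mod 117), so 71(u − v) ≡ 0 (mod 117).
Since gcd(71, 117) = 1, 71 is invertible modulo 117, thus u − v ≡ 0 (mod 117), i.e. u = v.
So h is injective.
We now compute 71⁻¹ mod 117 explicitly. Euclid's algorithm: 117 = 1·71 + 46, 71 = 1·46 + 25, 46 = 1·25 + 21, 25 = 1·21 + 4, 21 = 5·4 + 1; back-substituting gives 1 = 89·71 − 54·117, so 71⁻¹ ≡ 89 (mod 117).
Since h is injective, we find h⁻¹(94): we need 71x ≡ 94 − 54 ≡ 40 (mod 117). Using 71⁻¹ = 89: x ≡ 89·40 = 3560 = 30·117 + 50, so x = 50.
Check: h(50) = 71·50 + 54 = 3604 = 30·117 + 94 ≡ 94 (mod 117).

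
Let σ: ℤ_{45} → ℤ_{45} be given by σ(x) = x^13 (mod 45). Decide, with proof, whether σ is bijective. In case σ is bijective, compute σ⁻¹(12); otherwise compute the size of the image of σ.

35

σ(0) = 0^13 = 0.
σ(15): Repeated squaring mod 45: 15^1 ≡ 15, 15^2 ≡ 15² = 225 ≡ 0, 15^4 ≡ 0² = 0, 15^8 ≡ 0² = 0. Since 13 = 8 + 4 + 1, 15^13 ≡ 0·0·15: 0·0 = 0, then 0·15 = 0. So 15^13 ≡ 0 (mod 45).
So σ(0) = σ(15) = 0 while 0 ≠ 15, thus σ is not injective, hence not bijective.
Since σ is not bijective, we determine |image(σ)|. Computing x^13 mod 45 for each x (by repeated squaring, reducing mod 45 at every step), the values σ(0), σ(1), …, σ(44) are: 0, 1, 2, 18, 4, 5, 36, 7, 8, 9, 10, 11, 27, 13, 14, 0, 16, 17, 18, 19, 20, 36, 22, 23, 9, 25, 26, 27, 28, 29, 0, 31, 32, 18, 34, 35, 36, 37, 38, 9, 40, 41, 27, 43, 44.
The distinct values are {0, 1, 2, 4, 5, 7, 8, 9, 10, 11, 13, 14, 16, 17, 18, 19, 20, 22, 23, 25, 26, 27, 28, 29, 31, 32, 34, 35, 36, 37, 38, 40, 41, 43, 44}; there are 35 of them.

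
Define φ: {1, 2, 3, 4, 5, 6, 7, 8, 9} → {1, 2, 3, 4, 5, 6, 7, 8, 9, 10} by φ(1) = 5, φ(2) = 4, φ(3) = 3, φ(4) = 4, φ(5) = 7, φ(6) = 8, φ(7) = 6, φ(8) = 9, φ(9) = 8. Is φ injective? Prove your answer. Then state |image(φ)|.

φ(2) = 4 = φ(4) with 2 ≠ 4, so φ is not injective.
The image of φ is {3, 4, 5, 6, 7, 8, 9}, which has 7 elements.

7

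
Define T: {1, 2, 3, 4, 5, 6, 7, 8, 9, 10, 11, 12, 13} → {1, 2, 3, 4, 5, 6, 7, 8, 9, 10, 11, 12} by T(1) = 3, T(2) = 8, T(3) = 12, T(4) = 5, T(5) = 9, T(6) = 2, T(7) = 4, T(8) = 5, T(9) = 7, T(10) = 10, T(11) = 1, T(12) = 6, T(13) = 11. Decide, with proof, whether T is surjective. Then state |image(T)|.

Every element of the codomain has a preimage: 1 = T(11), 2 = T(6), 3 = T(1), 4 = T(7), 5 = T(4), 6 = T(12), 7 = T(9), 8 = T(2), 9 = T(5), 10 = T(10), 11 = T(13), 12 = T(3).
Thus T is surjective.
The image of T is {1, 2, 3, 4, 5, 6, 7, 8, 9, 10, 11, 12}, which has 12 elements.

12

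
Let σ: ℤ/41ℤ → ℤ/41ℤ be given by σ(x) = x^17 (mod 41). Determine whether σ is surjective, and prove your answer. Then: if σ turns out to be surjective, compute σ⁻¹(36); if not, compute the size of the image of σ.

2

Since 41 is prime, the nonzero elements of ℤ/41ℤ form a cyclic group of order 40.
As gcd(17, 40) = 1, raising to the 17th power is a bijection on this group: if s^17 ≡ t^17 then (st^{−1})^17 = 1, and the only element of order dividing gcd(17, 40) = 1 is 1, so s = t.
With σ(0) = 0 this makes σ injective on all of ℤ/41ℤ, hence bijective (finite equal-size domain and codomain). In particular σ is surjective.
Since σ is surjective, we find the preimage of 36. The inverse of x ↦ x^17 on (ℤ/41ℤ)^× is x ↦ x^33, because 17·33 = 561 = 14·40 + 1 ≡ 1 (mod 40) and x^{40} = 1 for x ≠ 0 (Fermat). So σ⁻¹(36) = 36^33 mod 41.
Repeated squaring mod 41: 36^1 ≡ 36, 36^2 ≡ 36² = 1296 ≡ 25, 36^4 ≡ 25² = 625 ≡ 10, 36^8 ≡ 10² = 100 ≡ 18, 36^16 ≡ 18² = 324 ≡ 37, 36^32 ≡ 37² = 1369 ≡ 16. Since 33 = 32 + 1, 36^33 ≡ 16·36: 16·36 = 576 ≡ 2. So 36^33 ≡ 2 (mod 41).
Hence σ⁻¹(36) = 2.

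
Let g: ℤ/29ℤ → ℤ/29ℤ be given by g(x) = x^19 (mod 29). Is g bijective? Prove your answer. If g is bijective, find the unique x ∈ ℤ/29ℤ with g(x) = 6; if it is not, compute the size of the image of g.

Since 29 is prime, the nonzero elements of ℤ/29ℤ form a cyclic group of order 28.
As gcd(19, 28) = 1, raising to the 19th power is a bijection on this group: if a^19 ≡ b^19 then (ab^{−1})^19 = 1, and the only element of order dividing gcd(19, 28) = 1 is 1, so a = b.
With g(0) = 0 this makes g injective on all of ℤ/29ℤ, hence bijective (finite equal-size domain and codomain). In particular g is bijective.
Since g is bijective, we find the preimage of 6. The inverse of x ↦ x^19 on (ℤ/29ℤ)^× is x ↦ x^3, because 19·3 = 57 = 2·28 + 1 ≡ 1 (mod 28) and x^{28} = 1 for x ≠ 0 (Fermat). So g⁻¹(6) = 6^3 mod 29.
Repeated squaring mod 29: 6^1 ≡ 6, 6^2 ≡ 6² = 36 ≡ 7. Since 3 = 2 + 1, 6^3 ≡ 7·6: 7·6 = 42 ≡ 13. So 6^3 ≡ 13 (mod 29).
Hence g⁻¹(6) = 13.

13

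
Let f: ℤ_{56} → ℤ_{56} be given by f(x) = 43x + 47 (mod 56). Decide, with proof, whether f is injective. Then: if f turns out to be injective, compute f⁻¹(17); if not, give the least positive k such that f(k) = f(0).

Recall: injectivity means: for all u, v in the domain, f(u) = f(v) implies u = v.
If f(u) = f(v), then 43u ≡ 43v (mod 56). Because gcd(43, 56) = 1, we may cancel 43 to get u ≡ v (mod 56).
Thus f is injective.
We now compute 43⁻¹ mod 56 explicitly. Euclid's algorithm: 56 = 1·43 + 13, 43 = 3·13 + 4, 13 = 3·4 + 1; back-substituting gives 1 = 43·43 − 33·56, so 43⁻¹ ≡ 43 (mod 56).
Since f is injective, we compute f⁻¹(17): solve 43x + 47 ≡ 17 (mod 56), i.e. 43x ≡ 26 (mod 56).
Multiplying by 43⁻¹ = 43 gives x ≡ 43·26 = 1118 = 19·56 + 54 ≡ 54 (mod 56).
Check: f(54) = 43·54 + 47 = 2369 = 42·56 + 17 ≡ 17 (mod 56).

54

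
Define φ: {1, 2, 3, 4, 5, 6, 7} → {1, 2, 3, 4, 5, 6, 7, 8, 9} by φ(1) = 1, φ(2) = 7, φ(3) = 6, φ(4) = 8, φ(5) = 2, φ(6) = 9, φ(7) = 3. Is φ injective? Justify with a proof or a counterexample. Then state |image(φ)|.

The values φ(1), …, φ(7) are 1, 7, 6, 8, 2, 9, 3 — all distinct.
So φ(x_1) = φ(x_2) only when x_1 = x_2, and φ is injective.
The image of φ is {1, 2, 3, 6, 7, 8, 9}, which has 7 elements.

7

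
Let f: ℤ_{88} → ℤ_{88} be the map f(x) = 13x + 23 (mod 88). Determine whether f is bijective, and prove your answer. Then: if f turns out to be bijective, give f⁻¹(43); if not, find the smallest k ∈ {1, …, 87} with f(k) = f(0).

76

If f(a) = f(b), then 13a ≡ 13b (mod 88). Because gcd(13, 88) = 1, we may cancel 13 to get a ≡ b (mod 88).
We now compute 13⁻¹ mod 88 explicitly. Euclid's algorithm: 88 = 6·13 + 10, 13 = 1·10 + 3, 10 = 3·3 + 1; back-substituting gives 1 = 61·13 − 9·88, so 13⁻¹ ≡ 61 (mod 88).
For any y ∈ ℤ_{88}, x = 61(y − 23) mod 88 satisfies f(x) = 13·61(y − 23) + 23 ≡ y (since 13·61 ≡ 1 mod 88). So every y has a preimage.
Thus f is bijective.
Since f is bijective, we find f⁻¹(43): we need 13x ≡ 43 − 23 ≡ 20 (mod 88). Using 13⁻¹ = 61: x ≡ 61·20 = 1220 = 13·88 + 76, so x = 76.
Check: f(76) = 13·76 + 23 = 1011 = 11·88 + 43 ≡ 43 (mod 88).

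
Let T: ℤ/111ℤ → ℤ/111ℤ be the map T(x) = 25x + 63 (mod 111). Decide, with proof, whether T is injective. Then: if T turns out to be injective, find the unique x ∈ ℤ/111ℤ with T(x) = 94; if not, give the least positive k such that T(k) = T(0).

19

If T(a) = T(b), then 25a ≡ 25b (mod 111). Because gcd(25, 111) = 1, we may cancel 25 to get a ≡ b (mod 111).
Thus T is injective.
We now compute 25⁻¹ mod 111 explicitly. Euclid's algorithm: 111 = 4·25 + 11, 25 = 2·11 + 3, 11 = 3·3 + 2, 3 = 1·2 + 1; back-substituting gives 1 = 40·25 − 9·111, so 25⁻¹ ≡ 40 (mod 111).
Since T is injective, we compute T⁻¹(94): solve 25x + 63 ≡ 94 (mod 111), i.e. 25x ≡ 31 (mod 111).
Multiplying by 25⁻¹ = 40 gives x ≡ 40·31 = 1240 = 11·111 + 19 ≡ 19 (mod 111).
Check: T(19) = 25·19 + 63 = 538 = 4·111 + 94 ≡ 94 (mod 111).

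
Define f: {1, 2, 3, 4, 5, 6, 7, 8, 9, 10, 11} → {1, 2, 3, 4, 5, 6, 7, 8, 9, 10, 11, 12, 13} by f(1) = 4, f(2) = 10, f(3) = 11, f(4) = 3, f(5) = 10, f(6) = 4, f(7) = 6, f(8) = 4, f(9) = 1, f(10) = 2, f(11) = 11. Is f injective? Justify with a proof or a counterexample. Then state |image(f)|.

f(2) = 10 = f(5) with 2 ≠ 5, so f is not injective.
The image of f is {1, 2, 3, 4, 6, 10, 11}, which has 7 elements.

7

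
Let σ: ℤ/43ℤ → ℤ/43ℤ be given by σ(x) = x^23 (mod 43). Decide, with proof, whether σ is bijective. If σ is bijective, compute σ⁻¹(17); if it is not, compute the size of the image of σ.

Since 43 is prime, the nonzero elements of ℤ/43ℤ form a cyclic group of order 42.
As gcd(23, 42) = 1, raising to the 23rd power is a bijection on this group: if x_1^23 ≡ x_2^23 then (x_1x_2^{−1})^23 = 1, and the only element of order dividing gcd(23, 42) = 1 is 1, so x_1 = x_2.
With σ(0) = 0 this makes σ injective on all of ℤ/43ℤ, hence bijective (finite equal-size domain and codomain). In particular σ is bijective.
Since σ is bijective, we find the preimage of 17. The inverse of x ↦ x^23 on (ℤ/43ℤ)^× is x ↦ x^11, because 23·11 = 253 = 6·42 + 1 ≡ 1 (mod 42) and x^{42} = 1 for x ≠ 0 (Fermat). So σ⁻¹(17) = 17^11 mod 43.
Repeated squaring mod 43: 17^1 ≡ 17, 17^2 ≡ 17² = 289 ≡ 31, 17^4 ≡ 31² = 961 ≡ 15, 17^8 ≡ 15² = 225 ≡ 10. Since 11 = 8 + 2 + 1, 17^11 ≡ 10·31·17: 10·31 = 310 ≡ 9, then 9·17 = 153 ≡ 24. So 17^11 ≡ 24 (mod 43).
Hence σ⁻¹(17) = 24.

24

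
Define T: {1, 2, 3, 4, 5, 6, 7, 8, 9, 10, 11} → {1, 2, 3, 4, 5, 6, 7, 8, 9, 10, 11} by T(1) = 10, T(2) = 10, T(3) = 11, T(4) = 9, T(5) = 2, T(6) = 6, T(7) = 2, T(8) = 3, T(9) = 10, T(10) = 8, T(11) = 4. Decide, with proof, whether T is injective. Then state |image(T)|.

T(1) = 10 = T(2) with 1 ≠ 2, so T is not injective.
The image of T is {2, 3, 4, 6, 8, 9, 10, 11}, which has 8 elements.

8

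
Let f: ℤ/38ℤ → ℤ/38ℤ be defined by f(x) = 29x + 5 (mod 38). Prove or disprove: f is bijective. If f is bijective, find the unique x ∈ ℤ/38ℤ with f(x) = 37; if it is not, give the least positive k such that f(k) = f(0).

Recall: injectivity means: for all x_1, x_2 in the domain, f(x_1) = f(x_2) implies x_1 = x_2.
Suppose f(x_1) = f(x_2) in ℤ/38ℤ. Then 29x_1 + 5 ≡ 29x_2 + 5 (mod 38), thus 29(x_1 − x_2) ≡ 0 (mod 38).
Since gcd(29, 38) = 1, 29 is invertible modulo 38, therefore x_1 − x_2 ≡ 0 (mod 38), i.e. x_1 = x_2.
We now compute 29⁻¹ mod 38 explicitly. Euclid's algorithm: 38 = 1·29 + 9, 29 = 3·9 + 2, 9 = 4·2 + 1; back-substituting gives 1 = 21·29 − 16·38, so 29⁻¹ ≡ 21 (mod 38).
Then y ↦ 21(y − 5) is a two-sided inverse to f, so every y ∈ ℤ/38ℤ has a preimage.
Thus f is bijective.
Since f is bijective, we compute f⁻¹(37): solve 29x + 5 ≡ 37 (mod 38), i.e. 29x ≡ 32 (mod 38).
Multiplying by 29⁻¹ = 21 gives x ≡ 21·32 = 672 = 17·38 + 26 ≡ 26 (mod 38).
Check: f(26) = 29·26 + 5 = 759 = 19·38 + 37 ≡ 37 (mod 38).

26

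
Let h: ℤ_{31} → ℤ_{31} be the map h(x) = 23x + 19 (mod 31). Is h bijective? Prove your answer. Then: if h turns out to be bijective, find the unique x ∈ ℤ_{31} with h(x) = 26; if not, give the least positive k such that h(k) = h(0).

Suppose h(s) = h(t) in ℤ_{31}. Then 23s + 19 ≡ 23t + 19 (mod 31), so 23(s − t) ≡ 0 (mod 31).
Since gcd(23, 31) = 1, 23 is invertible modulo 31, therefore s − t ≡ 0 (mod 31), i.e. s = t.
We now compute 23⁻¹ mod 31 explicitly. Euclid's algorithm: 31 = 1·23 + 8, 23 = 2·8 + 7, 8 = 1·7 + 1; back-substituting gives 1 = 27·23 − 20·31, so 23⁻¹ ≡ 27 (mod 31).
For any y ∈ ℤ_{31}, x = 27(y − 19) mod 31 satisfies h(x) = 23·27(y − 19) + 19 ≡ y (since 23·27 ≡ 1 mod 31). So every y has a preimage.
Therefore h is bijective.
Since h is bijective, we find h⁻¹(26): we need 23x ≡ 26 − 19 ≡ 7 (mod 31). Using 23⁻¹ = 27: x ≡ 27·7 = 189 = 6·31 + 3, so x = 3.
Check: h(3) = 23·3 + 19 = 88 = 2·31 + 26 ≡ 26 (mod 31).

3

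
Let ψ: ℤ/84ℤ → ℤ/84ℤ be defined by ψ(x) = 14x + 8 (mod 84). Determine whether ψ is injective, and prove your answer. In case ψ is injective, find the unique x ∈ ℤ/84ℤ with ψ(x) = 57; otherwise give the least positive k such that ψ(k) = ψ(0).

6

We have gcd(14, 84) = 14 > 1. Taking s = 0 and t = 6: ψ(0) = 8 and ψ(6) = 14·6 + 8 = 92 ≡ 8 (mod 84).
So ψ(0) = ψ(6) while 0 ≠ 6, so ψ is not injective.
Since ψ is not injective, we find the least positive k with ψ(k) = ψ(0): this means 14k ≡ 0 (mod 84), i.e. 84 ∣ 14k. Since gcd(14, 84) = 14, dividing through by 14 this holds exactly when 6 ∣ k.
The smallest positive such k is 6.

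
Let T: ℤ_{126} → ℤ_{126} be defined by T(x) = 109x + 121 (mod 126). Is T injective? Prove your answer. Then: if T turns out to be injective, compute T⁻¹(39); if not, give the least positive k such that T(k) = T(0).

116

Recall that injectivity means: for all a, b in the domain, T(a) = T(b) implies a = b.
Suppose T(a) = T(b) in ℤ_{126}. Then 109a + 121 ≡ 109b + 121 (mod 126), so 109(a − b) ≡ 0 (mod 126).
Since gcd(109, 126) = 1, 109 is invertible modulo 126, therefore a − b ≡ 0 (mod 126), i.e. a = b.
Thus T is injective.
We now compute 109⁻¹ mod 126 explicitly. Euclid's algorithm: 126 = 1·109 + 17, 109 = 6·17 + 7, 17 = 2·7 + 3, 7 = 2·3 + 1; back-substituting gives 1 = 37·109 − 32·126, so 109⁻¹ ≡ 37 (mod 126).
Since T is injective, we compute T⁻¹(39): solve 109x + 121 ≡ 39 (mod 126), i.e. 109x ≡ 44 (mod 126).
Multiplying by 109⁻¹ = 37 gives x ≡ 37·44 = 1628 = 12·126 + 116 ≡ 116 (mod 126).
Check: T(116) = 109·116 + 121 = 12765 = 101·126 + 39 ≡ 39 (mod 126).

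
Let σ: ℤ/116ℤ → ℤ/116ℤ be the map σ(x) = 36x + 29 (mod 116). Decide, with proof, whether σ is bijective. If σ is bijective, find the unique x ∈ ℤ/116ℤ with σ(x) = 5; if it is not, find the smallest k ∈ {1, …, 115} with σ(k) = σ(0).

Recall that injectivity means: for all a, b in the domain, σ(a) = σ(b) implies a = b.
We have gcd(36, 116) = 4 > 1. Taking a = 0 and b = 29: σ(0) = 29 and σ(29) = 36·29 + 29 = 1073 ≡ 29 (mod 116).
So σ(0) = σ(29) while 0 ≠ 29, so σ is not injective, hence not bijective.
Since σ is not bijective, we find the least positive k with σ(k) = σ(0): this means 36k ≡ 0 (mod 116), i.e. 116 ∣ 36k. Since gcd(36, 116) = 4, dividing through by 4 this holds exactly when 29 ∣ 9k, and as gcd(9, 29) = 1, exactly when 29 ∣ k.
The smallest positive such k is 29.

29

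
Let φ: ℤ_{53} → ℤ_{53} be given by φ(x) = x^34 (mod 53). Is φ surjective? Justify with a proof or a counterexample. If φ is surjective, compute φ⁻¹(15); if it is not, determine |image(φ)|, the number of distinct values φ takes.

27

φ(26): Repeated squaring mod 53: 26^1 ≡ 26, 26^2 ≡ 26² = 676 ≡ 40, 26^4 ≡ 40² = 1600 ≡ 10, 26^8 ≡ 10² = 100 ≡ 47, 26^16 ≡ 47² = 2209 ≡ 36, 26^32 ≡ 36² = 1296 ≡ 24. Since 34 = 32 + 2, 26^34 ≡ 24·40: 24·40 = 960 ≡ 6. So 26^34 ≡ 6 (mod 53).
φ(27): Repeated squaring mod 53: 27^1 ≡ 27, 27^2 ≡ 27² = 729 ≡ 40, 27^4 ≡ 40² = 1600 ≡ 10, 27^8 ≡ 10² = 100 ≡ 47, 27^16 ≡ 47² = 2209 ≡ 36, 27^32 ≡ 36² = 1296 ≡ 24. Since 34 = 32 + 2, 27^34 ≡ 24·40: 24·40 = 960 ≡ 6. So 27^34 ≡ 6 (mod 53).
So φ(26) = φ(27) = 6 while 26 ≠ 27, hence φ is not injective.
A non-injective map from the 53-element set ℤ_{53} to itself takes at most 52 distinct values, so it cannot be surjective. Hence φ is not surjective.
Since φ is not surjective, we determine |image(φ)|. Computing x^34 mod 53 for each x (by repeated squaring, reducing mod 53 at every step), the values φ(0), φ(1), …, φ(52) are: 0, 1, 9, 11, 28, 38, 46, 44, 40, 15, 24, 10, 43, 36, 25, 47, 42, 49, 29, 17, 4, 7, 37, 52, 16, 13, 6, 6, 13, 16, 52, 37, 7, 4, 17, 29, 49, 42, 47, 25, 36, 43, 10, 24, 15, 40, 44, 46, 38, 28, 11, 9, 1.
The distinct values are {0, 1, 4, 6, 7, 9, 10, 11, 13, 15, 16, 17, 24, 25, 28, 29, 36, 37, 38, 40, 42, 43, 44, 46, 47, 49, 52}; there are 27 of them.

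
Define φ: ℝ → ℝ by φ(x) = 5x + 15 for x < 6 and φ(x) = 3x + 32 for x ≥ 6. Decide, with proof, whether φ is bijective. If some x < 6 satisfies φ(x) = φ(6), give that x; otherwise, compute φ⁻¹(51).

19/3

Both pieces are strictly increasing (slopes 5 and 3), so each is injective on its own interval.
The left piece maps (−∞, 6) onto (−∞, 45); the right piece maps [6, ∞) onto [50, ∞).
The images leave a gap (45 has no preimage), so φ is not surjective, hence not bijective.
Because the two images are disjoint, no x < 6 has φ(x) = φ(6), so we compute φ⁻¹(51): 51 lies in [50, ∞), so solve 3x + 32 = 51: x = (51 − 32)/3 = 19/3.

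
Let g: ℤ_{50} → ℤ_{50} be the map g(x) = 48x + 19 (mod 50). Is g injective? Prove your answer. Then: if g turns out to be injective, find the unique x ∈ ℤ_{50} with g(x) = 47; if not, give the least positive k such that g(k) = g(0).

25

We have gcd(48, 50) = 2 > 1. Taking a = 0 and b = 25: g(0) = 19 and g(25) = 48·25 + 19 = 1219 ≡ 19 (mod 50).
So g(0) = g(25) while 0 ≠ 25, therefore g is not injective.
Since g is not injective, we find the least positive k with g(k) = g(0): this means 48k ≡ 0 (mod 50), i.e. 50 ∣ 48k. Since gcd(48, 50) = 2, dividing through by 2 this holds exactly when 25 ∣ 24k, and as gcd(24, 25) = 1, exactly when 25 ∣ k.
The smallest positive such k is 25.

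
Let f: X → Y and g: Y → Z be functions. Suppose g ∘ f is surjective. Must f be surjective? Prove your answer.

No. Take X = {1}, Y = {1, 2}, Z = {1}, f(a) = 1 for every a ∈ X, and g(b) = 1 for every b ∈ Y.
Then g ∘ f is surjective onto {1}, but 2 ∈ Y has no preimage under f, so f is not surjective.

not surjective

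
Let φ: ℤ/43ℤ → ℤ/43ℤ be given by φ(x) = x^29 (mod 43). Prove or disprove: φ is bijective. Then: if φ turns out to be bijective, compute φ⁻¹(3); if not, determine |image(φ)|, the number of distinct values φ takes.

18

Since 43 is prime, the nonzero elements of ℤ/43ℤ form a cyclic group of order 42.
As gcd(29, 42) = 1, raising to the 29th power is a bijection on this group: if u^29 ≡ v^29 then (uv^{−1})^29 = 1, and the only element of order dividing gcd(29, 42) = 1 is 1, so u = v.
With φ(0) = 0 this makes φ injective on all of ℤ/43ℤ, hence bijective (finite equal-size domain and codomain). In particular φ is bijective.
Since φ is bijective, we find the preimage of 3. The inverse of x ↦ x^29 on (ℤ/43ℤ)^× is x ↦ x^29, because 29·29 = 841 = 20·42 + 1 ≡ 1 (mod 42) and x^{42} = 1 for x ≠ 0 (Fermat). So φ⁻¹(3) = 3^29 mod 43.
Repeated squaring mod 43: 3^1 ≡ 3, 3^2 ≡ 3² = 9, 3^4 ≡ 9² = 81 ≡ 38, 3^8 ≡ 38² = 1444 ≡ 25, 3^16 ≡ 25² = 625 ≡ 23. Since 29 = 16 + 8 + 4 + 1, 3^29 ≡ 23·25·38·3: 23·25 = 575 ≡ 16, then 16·38 = 608 ≡ 6, then 6·3 = 18. So 3^29 ≡ 18 (mod 43).
Hence φ⁻¹(3) = 18.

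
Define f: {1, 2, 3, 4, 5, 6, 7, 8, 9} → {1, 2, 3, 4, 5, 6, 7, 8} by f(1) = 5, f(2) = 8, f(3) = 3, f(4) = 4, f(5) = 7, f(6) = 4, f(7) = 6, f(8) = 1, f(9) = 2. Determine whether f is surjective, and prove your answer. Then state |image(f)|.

Every element of the codomain has a preimage: 1 = f(8), 2 = f(9), 3 = f(3), 4 = f(4), 5 = f(1), 6 = f(7), 7 = f(5), 8 = f(2).
Therefore f is surjective.
The image of f is {1, 2, 3, 4, 5, 6, 7, 8}, which has 8 elements.

8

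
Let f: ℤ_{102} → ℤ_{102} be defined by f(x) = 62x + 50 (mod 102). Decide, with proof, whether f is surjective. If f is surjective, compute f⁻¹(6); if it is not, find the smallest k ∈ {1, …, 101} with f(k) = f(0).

Since gcd(62, 102) = 2, we have 62x ≡ 0 (mod 2) for all x, so f(x) ≡ 0 (mod 2).
But 1 ≢ 0 (mod 2), so 1 ∈ ℤ_{102} has no preimage. Therefore f is not surjective.
Since f is not surjective, we find the least positive k with f(k) = f(0): this means 62k ≡ 0 (mod 102), i.e. 102 ∣ 62k. Since gcd(62, 102) = 2, dividing through by 2 this holds exactly when 51 ∣ 31k, and as gcd(31, 51) = 1, exactly when 51 ∣ k.
The smallest positive such k is 51.

51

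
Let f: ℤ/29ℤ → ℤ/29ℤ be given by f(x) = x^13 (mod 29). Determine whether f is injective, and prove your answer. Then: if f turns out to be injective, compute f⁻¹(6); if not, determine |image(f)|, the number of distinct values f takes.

5

Since 29 is prime, the nonzero elements of ℤ/29ℤ form a cyclic group of order 28.
As gcd(13, 28) = 1, raising to the 13th power is a bijection on this group: if u^13 ≡ v^13 then (uv^{−1})^13 = 1, and the only element of order dividing gcd(13, 28) = 1 is 1, so u = v.
With f(0) = 0 this makes f injective on all of ℤ/29ℤ, hence bijective (finite equal-size domain and codomain). In particular f is injective.
Since f is injective, we find the preimage of 6. The inverse of x ↦ x^13 on (ℤ/29ℤ)^× is x ↦ x^13, because 13·13 = 169 = 6·28 + 1 ≡ 1 (mod 28) and x^{28} = 1 for x ≠ 0 (Fermat). So f⁻¹(6) = 6^13 mod 29.
Repeated squaring mod 29: 6^1 ≡ 6, 6^2 ≡ 6² = 36 ≡ 7, 6^4 ≡ 7² = 49 ≡ 20, 6^8 ≡ 20² = 400 ≡ 23. Since 13 = 8 + 4 + 1, 6^13 ≡ 23·20·6: 23·20 = 460 ≡ 25, then 25·6 = 150 ≡ 5. So 6^13 ≡ 5 (mod 29).
Hence f⁻¹(6) = 5.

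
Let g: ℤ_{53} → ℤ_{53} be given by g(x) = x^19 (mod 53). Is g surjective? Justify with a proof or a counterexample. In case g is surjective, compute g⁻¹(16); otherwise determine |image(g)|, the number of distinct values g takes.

Since 53 is prime, the nonzero elements of ℤ_{53} form a cyclic group of order 52.
As gcd(19, 52) = 1, raising to the 19th power is a bijection on this group: if s^19 ≡ t^19 then (st^{−1})^19 = 1, and the only element of order dividing gcd(19, 52) = 1 is 1, so s = t.
With g(0) = 0 this makes g injective on all of ℤ_{53}, hence bijective (finite equal-size domain and codomain). In particular g is surjective.
Since g is surjective, we find the preimage of 16. The inverse of x ↦ x^19 on (ℤ_{53})^× is x ↦ x^11, because 19·11 = 209 = 4·52 + 1 ≡ 1 (mod 52) and x^{52} = 1 for x ≠ 0 (Fermat). So g⁻¹(16) = 16^11 mod 53.
Repeated squaring mod 53: 16^1 ≡ 16, 16^2 ≡ 16² = 256 ≡ 44, 16^4 ≡ 44² = 1936 ≡ 28, 16^8 ≡ 28² = 784 ≡ 42. Since 11 = 8 + 2 + 1, 16^11 ≡ 42·44·16: 42·44 = 1848 ≡ 46, then 46·16 = 736 ≡ 47. So 16^11 ≡ 47 (mod 53).
Hence g⁻¹(16) = 47.

47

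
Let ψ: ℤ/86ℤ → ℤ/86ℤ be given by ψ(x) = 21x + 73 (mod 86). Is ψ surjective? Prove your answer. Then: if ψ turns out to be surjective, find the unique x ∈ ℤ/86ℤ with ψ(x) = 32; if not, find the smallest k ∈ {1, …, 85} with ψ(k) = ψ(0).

39

Recall that ψ is surjective if every y in the codomain equals ψ(x) for some x in the domain.
Since gcd(21, 86) = 1, 21 is invertible modulo 86. Euclid's algorithm: 86 = 4·21 + 2, 21 = 10·2 + 1; back-substituting gives 1 = 41·21 − 10·86, so 21⁻¹ ≡ 41 (mod 86).
For any y ∈ ℤ/86ℤ, x = 41(y − 73) mod 86 satisfies ψ(x) = 21·41(y − 73) + 73 ≡ y (since 21·41 ≡ 1 mod 86). So every y has a preimage.
So ψ is surjective.
Since ψ is surjective, we find ψ⁻¹(32): we need 21x ≡ 32 − 73 ≡ 45 (mod 86). Using 21⁻¹ = 41: x ≡ 41·45 = 1845 = 21·86 + 39, so x = 39.
Check: ψ(39) = 21·39 + 73 = 892 = 10·86 + 32 ≡ 32 (mod 86).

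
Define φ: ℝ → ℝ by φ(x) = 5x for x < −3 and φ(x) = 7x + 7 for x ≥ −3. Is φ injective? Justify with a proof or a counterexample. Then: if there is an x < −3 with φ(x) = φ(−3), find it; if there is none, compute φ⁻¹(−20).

-4

Both pieces are strictly increasing (slopes 5 and 7), so each is injective on its own interval.
The left piece maps (−∞, −3) onto (−∞, −15); the right piece maps [−3, ∞) onto [−14, ∞).
These images are disjoint, so no value is attained by both pieces. Thus φ is injective.
Because the two images are disjoint, no x < −3 has φ(x) = φ(−3), so we compute φ⁻¹(−20): −20 lies in (−∞, −15), so solve 5x = −20: x = (−20 − 0)/5 = −4.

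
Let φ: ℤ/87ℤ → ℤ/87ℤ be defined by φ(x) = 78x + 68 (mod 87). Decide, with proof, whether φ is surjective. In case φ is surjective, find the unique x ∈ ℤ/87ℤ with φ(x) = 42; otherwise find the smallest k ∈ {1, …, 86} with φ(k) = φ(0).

Recall that surjectivity means every element of the codomain has a preimage under φ.
Since gcd(78, 87) = 3, we have 78x ≡ 0 (mod 3) for all x, so φ(x) ≡ 2 (mod 3).
But 0 ≢ 2 (mod 3), so 0 ∈ ℤ/87ℤ has no preimage. Therefore φ is not surjective.
Since φ is not surjective, we find the least positive k with φ(k) = φ(0): this means 78k ≡ 0 (mod 87), i.e. 87 ∣ 78k. Since gcd(78, 87) = 3, dividing through by 3 this holds exactly when 29 ∣ 26k, and as gcd(26, 29) = 1, exactly when 29 ∣ k.
The smallest positive such k is 29.

29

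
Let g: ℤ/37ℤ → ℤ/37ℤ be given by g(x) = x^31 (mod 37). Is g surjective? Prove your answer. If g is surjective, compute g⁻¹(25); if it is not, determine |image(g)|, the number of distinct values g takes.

Since 37 is prime, the nonzero elements of ℤ/37ℤ form a cyclic group of order 36.
As gcd(31, 36) = 1, raising to the 31st power is a bijection on this group: if s^31 ≡ t^31 then (st^{−1})^31 = 1, and the only element of order dividing gcd(31, 36) = 1 is 1, so s = t.
With g(0) = 0 this makes g injective on all of ℤ/37ℤ, hence bijective (finite equal-size domain and codomain). In particular g is surjective.
Since g is surjective, we find the preimage of 25. The inverse of x ↦ x^31 on (ℤ/37ℤ)^× is x ↦ x^7, because 31·7 = 217 = 6·36 + 1 ≡ 1 (mod 36) and x^{36} = 1 for x ≠ 0 (Fermat). So g⁻¹(25) = 25^7 mod 37.
Repeated squaring mod 37: 25^1 ≡ 25, 25^2 ≡ 25² = 625 ≡ 33, 25^4 ≡ 33² = 1089 ≡ 16. Since 7 = 4 + 2 + 1, 25^7 ≡ 16·33·25: 16·33 = 528 ≡ 10, then 10·25 = 250 ≡ 28. So 25^7 ≡ 28 (mod 37).
Hence g⁻¹(25) = 28.

28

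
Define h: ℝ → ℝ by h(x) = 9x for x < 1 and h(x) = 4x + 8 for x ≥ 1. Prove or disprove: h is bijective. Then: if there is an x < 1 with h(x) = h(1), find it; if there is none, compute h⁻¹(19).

Both pieces are strictly increasing (slopes 9 and 4), so each is injective on its own interval.
The left piece maps (−∞, 1) onto (−∞, 9); the right piece maps [1, ∞) onto [12, ∞).
The images leave a gap (9 has no preimage), so h is not surjective, hence not bijective.
Because the two images are disjoint, no x < 1 has h(x) = h(1), so we compute h⁻¹(19): 19 lies in [12, ∞), so solve 4x + 8 = 19: x = (19 − 8)/4 = 11/4.

11/4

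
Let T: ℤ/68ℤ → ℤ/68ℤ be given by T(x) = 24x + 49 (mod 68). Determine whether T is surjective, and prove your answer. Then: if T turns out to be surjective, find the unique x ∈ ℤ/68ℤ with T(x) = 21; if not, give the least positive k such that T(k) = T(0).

17

Since gcd(24, 68) = 4, we have 24x ≡ 0 (mod 4) for all x, so T(x) ≡ 1 (mod 4).
But 0 ≢ 1 (mod 4), so 0 ∈ ℤ/68ℤ has no preimage. So T is not surjective.
Since T is not surjective, we find the least positive k with T(k) = T(0): this means 24k ≡ 0 (mod 68), i.e. 68 ∣ 24k. Since gcd(24, 68) = 4, dividing through by 4 this holds exactly when 17 ∣ 6k, and as gcd(6, 17) = 1, exactly when 17 ∣ k.
The smallest positive such k is 17.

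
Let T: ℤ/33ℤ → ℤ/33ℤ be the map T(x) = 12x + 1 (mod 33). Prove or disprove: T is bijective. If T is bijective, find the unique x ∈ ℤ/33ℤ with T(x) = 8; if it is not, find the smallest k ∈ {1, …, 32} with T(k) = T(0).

We have gcd(12, 33) = 3 > 1. Taking a = 0 and b = 11: T(0) = 1 and T(11) = 12·11 + 1 = 133 ≡ 1 (mod 33).
So T(0) = T(11) while 0 ≠ 11, so T is not injective, hence not bijective.
Since T is not bijective, we find the least positive k with T(k) = T(0): this means 12k ≡ 0 (mod 33), i.e. 33 ∣ 12k. Since gcd(12, 33) = 3, dividing through by 3 this holds exactly when 11 ∣ 4k, and as gcd(4, 11) = 1, exactly when 11 ∣ k.
The smallest positive such k is 11.

11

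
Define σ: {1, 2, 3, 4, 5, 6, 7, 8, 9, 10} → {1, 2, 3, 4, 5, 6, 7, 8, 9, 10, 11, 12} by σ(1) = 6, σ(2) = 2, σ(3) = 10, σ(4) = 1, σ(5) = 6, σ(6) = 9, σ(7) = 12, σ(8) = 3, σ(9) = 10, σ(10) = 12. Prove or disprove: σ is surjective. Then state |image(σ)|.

No element maps to 4, so σ is not surjective.
The image of σ is {1, 2, 3, 6, 9, 10, 12}, which has 7 elements.

7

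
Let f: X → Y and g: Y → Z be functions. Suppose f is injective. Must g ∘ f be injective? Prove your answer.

not injective

No. Take X = Y = Z = {0, 1}, f = identity (injective), and g(x) = 0 for every x.
Then (g ∘ f)(0) = 0 = (g ∘ f)(1) with 0 ≠ 1, so g ∘ f is not injective.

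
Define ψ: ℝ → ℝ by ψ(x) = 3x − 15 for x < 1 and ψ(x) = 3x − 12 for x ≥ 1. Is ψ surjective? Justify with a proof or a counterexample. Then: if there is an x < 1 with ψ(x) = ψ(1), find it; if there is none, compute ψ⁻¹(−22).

Both pieces are strictly increasing (slopes 3 and 3), so each is injective on its own interval.
The left piece maps (−∞, 1) onto (−∞, −12); the right piece maps [1, ∞) onto [−9, ∞).
The union (−∞, −12) ∪ [−9, ∞) omits the interval between −12 and −9; in particular −12 has no preimage. So ψ is not surjective.
Because the two images are disjoint, no x < 1 has ψ(x) = ψ(1), so we compute ψ⁻¹(−22): −22 lies in (−∞, −12), so solve 3x − 15 = −22: x = (−22 + 15)/3 = −7/3.

-7/3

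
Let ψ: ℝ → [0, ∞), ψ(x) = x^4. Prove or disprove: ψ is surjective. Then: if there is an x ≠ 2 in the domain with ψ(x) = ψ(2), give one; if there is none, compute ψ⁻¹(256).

For any y ∈ [0, ∞), x = y^{1/4} ∈ ℝ satisfies x^4 = y, so ψ is surjective.
For the follow-up, such an x exists: taking x = −2 ∈ ℝ gives ψ(−2) = 16 = ψ(2) with −2 ≠ 2.

-2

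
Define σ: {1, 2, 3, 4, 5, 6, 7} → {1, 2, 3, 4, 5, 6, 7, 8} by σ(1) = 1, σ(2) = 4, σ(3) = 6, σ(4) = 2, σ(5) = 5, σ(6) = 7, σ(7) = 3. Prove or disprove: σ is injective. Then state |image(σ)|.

The values σ(1), …, σ(7) are 1, 4, 6, 2, 5, 7, 3 — all distinct.
So σ(a) = σ(b) only when a = b, and σ is injective.
The image of σ is {1, 2, 3, 4, 5, 6, 7}, which has 7 elements.

7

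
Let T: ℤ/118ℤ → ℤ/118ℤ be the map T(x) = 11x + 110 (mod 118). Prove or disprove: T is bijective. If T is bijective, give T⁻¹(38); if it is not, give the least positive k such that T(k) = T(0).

By definition, T is injective when T(u) = T(v) forces u = v.
Suppose T(u) = T(v) in ℤ/118ℤ. Then 11u + 110 ≡ 11v + 110 (mod 118), thus 11(u − v) ≡ 0 (mod 118).
Since gcd(11, 118) = 1, 11 is invertible modulo 118, therefore u − v ≡ 0 (mod 118), i.e. u = v.
We now compute 11⁻¹ mod 118 explicitly. Euclid's algorithm: 118 = 10·11 + 8, 11 = 1·8 + 3, 8 = 2·3 + 2, 3 = 1·2 + 1; back-substituting gives 1 = 43·11 − 4·118, so 11⁻¹ ≡ 43 (mod 118).
Then y ↦ 43(y − 110) is a two-sided inverse to T, so every y ∈ ℤ/118ℤ has a preimage.
Therefore T is bijective.
Since T is bijective, we find T⁻¹(38): we need 11x ≡ 38 − 110 ≡ 46 (mod 118). Using 11⁻¹ = 43: x ≡ 43·46 = 1978 = 16·118 + 90, so x = 90.
Check: T(90) = 11·90 + 110 = 1100 = 9·118 + 38 ≡ 38 (mod 118).

90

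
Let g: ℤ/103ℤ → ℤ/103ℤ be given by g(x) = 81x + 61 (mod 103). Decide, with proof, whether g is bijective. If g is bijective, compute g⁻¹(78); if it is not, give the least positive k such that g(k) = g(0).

Recall that g is injective when g(s) = g(t) forces s = t.
If g(s) = g(t), then 81s ≡ 81t (mod 103). Because gcd(81, 103) = 1, we may cancel 81 to get s ≡ t (mod 103).
We now compute 81⁻¹ mod 103 explicitly. Euclid's algorithm: 103 = 1·81 + 22, 81 = 3·22 + 15, 22 = 1·15 + 7, 15 = 2·7 + 1; back-substituting gives 1 = 14·81 − 11·103, so 81⁻¹ ≡ 14 (mod 103).
Then y ↦ 14(y − 61) is a two-sided inverse to g, so every y ∈ ℤ/103ℤ has a preimage.
Hence g is bijective.
Since g is bijective, we compute g⁻¹(78): solve 81x + 61 ≡ 78 (mod 103), i.e. 81x ≡ 17 (mod 103).
Multiplying by 81⁻¹ = 14 gives x ≡ 14·17 = 238 = 2·103 + 32 ≡ 32 (mod 103).
Check: g(32) = 81·32 + 61 = 2653 = 25·103 + 78 ≡ 78 (mod 103).

32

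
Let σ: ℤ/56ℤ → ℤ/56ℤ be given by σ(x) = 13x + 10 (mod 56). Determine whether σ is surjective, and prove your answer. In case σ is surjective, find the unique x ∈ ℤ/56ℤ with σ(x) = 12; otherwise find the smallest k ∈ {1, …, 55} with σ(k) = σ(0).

26

Since gcd(13, 56) = 1, 13 is invertible modulo 56. Euclid's algorithm: 56 = 4·13 + 4, 13 = 3·4 + 1; back-substituting gives 1 = 13·13 − 3·56, so 13⁻¹ ≡ 13 (mod 56).
For any y ∈ ℤ/56ℤ, x = 13(y − 10) mod 56 satisfies σ(x) = 13·13(y − 10) + 10 ≡ y (since 13·13 ≡ 1 mod 56). So every y has a preimage.
Therefore σ is surjective.
Since σ is surjective, we find σ⁻¹(12): we need 13x ≡ 12 − 10 ≡ 2 (mod 56). Using 13⁻¹ = 13: x ≡ 13·2 = 26, so x = 26.
Check: σ(26) = 13·26 + 10 = 348 = 6·56 + 12 ≡ 12 (mod 56).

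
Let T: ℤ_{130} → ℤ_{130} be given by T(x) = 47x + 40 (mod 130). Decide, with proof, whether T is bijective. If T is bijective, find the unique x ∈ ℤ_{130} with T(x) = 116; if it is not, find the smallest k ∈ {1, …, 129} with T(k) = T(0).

68

If T(s) = T(t), then 47s ≡ 47t (mod 130). Because gcd(47, 130) = 1, we may cancel 47 to get s ≡ t (mod 130).
We now compute 47⁻¹ mod 130 explicitly. Euclid's algorithm: 130 = 2·47 + 36, 47 = 1·36 + 11, 36 = 3·11 + 3, 11 = 3·3 + 2, 3 = 1·2 + 1; back-substituting gives 1 = 83·47 − 30·130, so 47⁻¹ ≡ 83 (mod 130).
Then y ↦ 83(y − 40) is a two-sided inverse to T, so every y ∈ ℤ_{130} has a preimage.
Thus T is bijective.
Since T is bijective, we find T⁻¹(116): we need 47x ≡ 116 − 40 ≡ 76 (mod 130). Using 47⁻¹ = 83: x ≡ 83·76 = 6308 = 48·130 + 68, so x = 68.
Check: T(68) = 47·68 + 40 = 3236 = 24·130 + 116 ≡ 116 (mod 130).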